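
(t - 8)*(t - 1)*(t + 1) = t^3 - 8*t^2 - t + 8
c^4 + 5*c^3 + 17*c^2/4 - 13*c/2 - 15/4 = (c - 1)*(c + 1/2)*(c + 5/2)*(c + 3)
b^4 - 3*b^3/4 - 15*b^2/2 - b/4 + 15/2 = (b - 3)*(b - 1)*(b + 5/4)*(b + 2)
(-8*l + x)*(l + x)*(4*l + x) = -32*l^3 - 36*l^2*x - 3*l*x^2 + x^3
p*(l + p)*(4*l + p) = 4*l^2*p + 5*l*p^2 + p^3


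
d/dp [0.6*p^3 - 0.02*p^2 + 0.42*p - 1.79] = 1.8*p^2 - 0.04*p + 0.42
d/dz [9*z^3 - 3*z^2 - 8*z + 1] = 27*z^2 - 6*z - 8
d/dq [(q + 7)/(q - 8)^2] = (-q - 22)/(q - 8)^3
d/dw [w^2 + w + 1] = 2*w + 1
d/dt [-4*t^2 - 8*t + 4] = -8*t - 8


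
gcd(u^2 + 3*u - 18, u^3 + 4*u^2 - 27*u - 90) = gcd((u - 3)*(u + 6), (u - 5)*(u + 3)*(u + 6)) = u + 6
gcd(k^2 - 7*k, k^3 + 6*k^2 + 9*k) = k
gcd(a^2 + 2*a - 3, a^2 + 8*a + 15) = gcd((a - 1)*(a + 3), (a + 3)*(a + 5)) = a + 3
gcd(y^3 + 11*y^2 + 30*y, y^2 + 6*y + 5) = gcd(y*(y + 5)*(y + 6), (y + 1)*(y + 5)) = y + 5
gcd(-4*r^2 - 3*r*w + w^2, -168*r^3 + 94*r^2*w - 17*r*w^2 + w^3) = 4*r - w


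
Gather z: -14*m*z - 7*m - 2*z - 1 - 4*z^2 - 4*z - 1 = -7*m - 4*z^2 + z*(-14*m - 6) - 2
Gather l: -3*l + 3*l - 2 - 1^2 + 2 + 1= 0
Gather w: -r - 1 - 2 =-r - 3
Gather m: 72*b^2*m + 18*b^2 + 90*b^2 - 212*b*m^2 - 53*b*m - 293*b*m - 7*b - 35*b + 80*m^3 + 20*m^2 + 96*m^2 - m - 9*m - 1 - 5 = 108*b^2 - 42*b + 80*m^3 + m^2*(116 - 212*b) + m*(72*b^2 - 346*b - 10) - 6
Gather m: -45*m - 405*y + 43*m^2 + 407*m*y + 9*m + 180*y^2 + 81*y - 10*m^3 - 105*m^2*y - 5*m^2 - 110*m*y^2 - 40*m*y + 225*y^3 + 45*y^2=-10*m^3 + m^2*(38 - 105*y) + m*(-110*y^2 + 367*y - 36) + 225*y^3 + 225*y^2 - 324*y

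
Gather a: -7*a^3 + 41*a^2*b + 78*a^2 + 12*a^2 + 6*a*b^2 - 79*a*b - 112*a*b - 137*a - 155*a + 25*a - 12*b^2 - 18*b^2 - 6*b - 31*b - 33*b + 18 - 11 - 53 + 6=-7*a^3 + a^2*(41*b + 90) + a*(6*b^2 - 191*b - 267) - 30*b^2 - 70*b - 40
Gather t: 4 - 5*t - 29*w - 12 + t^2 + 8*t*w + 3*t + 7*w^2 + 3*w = t^2 + t*(8*w - 2) + 7*w^2 - 26*w - 8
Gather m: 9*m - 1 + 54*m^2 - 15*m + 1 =54*m^2 - 6*m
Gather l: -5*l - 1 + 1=-5*l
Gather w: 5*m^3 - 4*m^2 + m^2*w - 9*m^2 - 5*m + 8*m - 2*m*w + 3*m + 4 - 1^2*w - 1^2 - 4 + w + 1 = 5*m^3 - 13*m^2 + 6*m + w*(m^2 - 2*m)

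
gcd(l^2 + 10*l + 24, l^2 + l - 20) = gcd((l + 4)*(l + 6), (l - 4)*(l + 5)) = 1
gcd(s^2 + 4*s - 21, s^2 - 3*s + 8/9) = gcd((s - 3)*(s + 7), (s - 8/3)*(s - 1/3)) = 1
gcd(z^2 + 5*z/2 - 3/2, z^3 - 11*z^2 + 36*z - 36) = 1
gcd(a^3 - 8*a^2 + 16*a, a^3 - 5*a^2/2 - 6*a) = a^2 - 4*a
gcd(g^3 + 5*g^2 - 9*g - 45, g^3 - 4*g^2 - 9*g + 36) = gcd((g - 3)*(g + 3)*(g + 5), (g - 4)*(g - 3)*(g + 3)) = g^2 - 9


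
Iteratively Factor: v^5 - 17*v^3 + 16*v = (v - 4)*(v^4 + 4*v^3 - v^2 - 4*v) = (v - 4)*(v + 4)*(v^3 - v) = (v - 4)*(v + 1)*(v + 4)*(v^2 - v) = (v - 4)*(v - 1)*(v + 1)*(v + 4)*(v)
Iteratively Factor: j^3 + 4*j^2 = (j + 4)*(j^2) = j*(j + 4)*(j)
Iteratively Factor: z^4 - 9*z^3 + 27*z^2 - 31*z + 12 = (z - 1)*(z^3 - 8*z^2 + 19*z - 12) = (z - 1)^2*(z^2 - 7*z + 12) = (z - 4)*(z - 1)^2*(z - 3)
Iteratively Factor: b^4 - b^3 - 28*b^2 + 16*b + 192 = (b - 4)*(b^3 + 3*b^2 - 16*b - 48) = (b - 4)^2*(b^2 + 7*b + 12) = (b - 4)^2*(b + 4)*(b + 3)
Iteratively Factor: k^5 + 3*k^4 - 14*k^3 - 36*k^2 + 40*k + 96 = (k - 3)*(k^4 + 6*k^3 + 4*k^2 - 24*k - 32) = (k - 3)*(k + 4)*(k^3 + 2*k^2 - 4*k - 8) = (k - 3)*(k + 2)*(k + 4)*(k^2 - 4) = (k - 3)*(k + 2)^2*(k + 4)*(k - 2)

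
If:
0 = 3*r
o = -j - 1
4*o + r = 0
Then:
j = -1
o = 0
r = 0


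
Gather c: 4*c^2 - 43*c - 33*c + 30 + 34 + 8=4*c^2 - 76*c + 72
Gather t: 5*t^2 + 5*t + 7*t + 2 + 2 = 5*t^2 + 12*t + 4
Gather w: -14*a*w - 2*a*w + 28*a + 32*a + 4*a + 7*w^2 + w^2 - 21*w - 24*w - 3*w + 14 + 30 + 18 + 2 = 64*a + 8*w^2 + w*(-16*a - 48) + 64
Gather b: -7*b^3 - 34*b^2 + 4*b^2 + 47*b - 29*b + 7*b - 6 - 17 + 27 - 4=-7*b^3 - 30*b^2 + 25*b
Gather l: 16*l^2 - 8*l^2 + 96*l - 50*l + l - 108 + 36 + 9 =8*l^2 + 47*l - 63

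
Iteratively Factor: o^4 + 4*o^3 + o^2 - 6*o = (o + 2)*(o^3 + 2*o^2 - 3*o) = (o + 2)*(o + 3)*(o^2 - o) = (o - 1)*(o + 2)*(o + 3)*(o)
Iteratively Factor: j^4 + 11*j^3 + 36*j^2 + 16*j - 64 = (j + 4)*(j^3 + 7*j^2 + 8*j - 16) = (j - 1)*(j + 4)*(j^2 + 8*j + 16) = (j - 1)*(j + 4)^2*(j + 4)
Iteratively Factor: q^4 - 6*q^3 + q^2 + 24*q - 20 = (q - 2)*(q^3 - 4*q^2 - 7*q + 10) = (q - 2)*(q - 1)*(q^2 - 3*q - 10) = (q - 2)*(q - 1)*(q + 2)*(q - 5)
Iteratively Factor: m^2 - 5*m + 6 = (m - 3)*(m - 2)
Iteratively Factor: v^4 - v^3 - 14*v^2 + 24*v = (v - 3)*(v^3 + 2*v^2 - 8*v) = (v - 3)*(v - 2)*(v^2 + 4*v) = (v - 3)*(v - 2)*(v + 4)*(v)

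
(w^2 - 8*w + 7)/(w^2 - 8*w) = (w^2 - 8*w + 7)/(w*(w - 8))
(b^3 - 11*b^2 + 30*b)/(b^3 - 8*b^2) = (b^2 - 11*b + 30)/(b*(b - 8))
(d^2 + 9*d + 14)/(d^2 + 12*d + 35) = (d + 2)/(d + 5)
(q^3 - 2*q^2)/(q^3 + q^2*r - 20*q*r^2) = q*(q - 2)/(q^2 + q*r - 20*r^2)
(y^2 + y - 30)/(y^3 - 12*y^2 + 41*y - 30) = (y + 6)/(y^2 - 7*y + 6)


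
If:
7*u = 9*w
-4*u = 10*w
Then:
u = 0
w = 0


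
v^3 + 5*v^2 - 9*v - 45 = (v - 3)*(v + 3)*(v + 5)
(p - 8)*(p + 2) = p^2 - 6*p - 16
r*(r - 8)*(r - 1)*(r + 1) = r^4 - 8*r^3 - r^2 + 8*r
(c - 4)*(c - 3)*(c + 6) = c^3 - c^2 - 30*c + 72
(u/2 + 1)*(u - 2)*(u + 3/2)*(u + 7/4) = u^4/2 + 13*u^3/8 - 11*u^2/16 - 13*u/2 - 21/4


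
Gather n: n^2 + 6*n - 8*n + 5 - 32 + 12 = n^2 - 2*n - 15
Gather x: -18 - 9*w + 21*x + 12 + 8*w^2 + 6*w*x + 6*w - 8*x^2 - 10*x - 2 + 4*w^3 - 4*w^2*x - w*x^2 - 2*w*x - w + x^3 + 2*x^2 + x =4*w^3 + 8*w^2 - 4*w + x^3 + x^2*(-w - 6) + x*(-4*w^2 + 4*w + 12) - 8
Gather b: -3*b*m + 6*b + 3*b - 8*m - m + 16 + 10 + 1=b*(9 - 3*m) - 9*m + 27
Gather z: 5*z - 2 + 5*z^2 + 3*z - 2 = 5*z^2 + 8*z - 4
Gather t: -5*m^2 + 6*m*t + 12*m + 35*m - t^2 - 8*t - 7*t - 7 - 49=-5*m^2 + 47*m - t^2 + t*(6*m - 15) - 56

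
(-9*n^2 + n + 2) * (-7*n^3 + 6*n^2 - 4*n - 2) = 63*n^5 - 61*n^4 + 28*n^3 + 26*n^2 - 10*n - 4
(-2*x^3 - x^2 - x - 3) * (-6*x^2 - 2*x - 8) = 12*x^5 + 10*x^4 + 24*x^3 + 28*x^2 + 14*x + 24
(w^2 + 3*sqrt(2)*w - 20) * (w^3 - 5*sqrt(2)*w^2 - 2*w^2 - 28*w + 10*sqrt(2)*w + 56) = w^5 - 2*sqrt(2)*w^4 - 2*w^4 - 78*w^3 + 4*sqrt(2)*w^3 + 16*sqrt(2)*w^2 + 156*w^2 - 32*sqrt(2)*w + 560*w - 1120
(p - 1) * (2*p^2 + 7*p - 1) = 2*p^3 + 5*p^2 - 8*p + 1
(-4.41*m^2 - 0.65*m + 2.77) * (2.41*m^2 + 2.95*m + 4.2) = -10.6281*m^4 - 14.576*m^3 - 13.7638*m^2 + 5.4415*m + 11.634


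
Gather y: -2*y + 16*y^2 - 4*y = 16*y^2 - 6*y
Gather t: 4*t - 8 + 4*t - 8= 8*t - 16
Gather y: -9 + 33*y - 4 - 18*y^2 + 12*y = -18*y^2 + 45*y - 13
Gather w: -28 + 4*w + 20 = 4*w - 8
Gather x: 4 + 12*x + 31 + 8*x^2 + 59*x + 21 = 8*x^2 + 71*x + 56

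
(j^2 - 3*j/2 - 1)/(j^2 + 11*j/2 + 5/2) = (j - 2)/(j + 5)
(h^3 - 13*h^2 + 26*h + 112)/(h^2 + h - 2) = (h^2 - 15*h + 56)/(h - 1)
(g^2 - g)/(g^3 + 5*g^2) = (g - 1)/(g*(g + 5))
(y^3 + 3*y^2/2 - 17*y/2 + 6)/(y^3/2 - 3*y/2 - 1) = (-2*y^3 - 3*y^2 + 17*y - 12)/(-y^3 + 3*y + 2)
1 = 1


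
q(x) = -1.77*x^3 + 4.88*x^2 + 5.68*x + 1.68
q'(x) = -5.31*x^2 + 9.76*x + 5.68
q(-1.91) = 20.97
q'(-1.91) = -32.33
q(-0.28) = 0.51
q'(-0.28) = 2.53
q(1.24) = 12.85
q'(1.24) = 9.62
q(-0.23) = 0.65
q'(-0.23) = 3.15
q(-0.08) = 1.26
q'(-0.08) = 4.87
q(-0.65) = 0.54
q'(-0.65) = -2.91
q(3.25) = 10.92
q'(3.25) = -18.69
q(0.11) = 2.36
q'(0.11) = 6.69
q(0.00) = 1.68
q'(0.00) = 5.68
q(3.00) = 14.85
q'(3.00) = -12.83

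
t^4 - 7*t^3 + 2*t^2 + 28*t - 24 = (t - 6)*(t - 2)*(t - 1)*(t + 2)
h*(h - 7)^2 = h^3 - 14*h^2 + 49*h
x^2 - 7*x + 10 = (x - 5)*(x - 2)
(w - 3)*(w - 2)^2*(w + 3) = w^4 - 4*w^3 - 5*w^2 + 36*w - 36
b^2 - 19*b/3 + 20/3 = (b - 5)*(b - 4/3)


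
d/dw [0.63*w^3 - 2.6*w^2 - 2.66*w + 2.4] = 1.89*w^2 - 5.2*w - 2.66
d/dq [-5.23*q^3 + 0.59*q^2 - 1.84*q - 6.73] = -15.69*q^2 + 1.18*q - 1.84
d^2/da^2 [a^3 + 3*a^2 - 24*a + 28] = 6*a + 6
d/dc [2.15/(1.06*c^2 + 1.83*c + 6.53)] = (-4.558*c - 3.9345)/(1.06*c^2 + 1.83*c + 6.53)^2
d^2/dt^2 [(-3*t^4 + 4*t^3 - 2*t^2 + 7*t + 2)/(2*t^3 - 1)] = 4*(-4*t^6 + 33*t^5 + 48*t^4 - 14*t^3 + 33*t^2 + 12*t - 1)/(8*t^9 - 12*t^6 + 6*t^3 - 1)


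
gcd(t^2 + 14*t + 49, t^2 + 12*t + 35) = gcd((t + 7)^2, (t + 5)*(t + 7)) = t + 7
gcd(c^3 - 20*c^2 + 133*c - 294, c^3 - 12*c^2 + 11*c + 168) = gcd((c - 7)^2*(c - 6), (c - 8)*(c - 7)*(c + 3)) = c - 7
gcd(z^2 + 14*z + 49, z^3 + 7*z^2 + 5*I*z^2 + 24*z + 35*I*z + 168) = z + 7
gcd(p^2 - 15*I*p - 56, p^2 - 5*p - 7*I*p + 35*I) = p - 7*I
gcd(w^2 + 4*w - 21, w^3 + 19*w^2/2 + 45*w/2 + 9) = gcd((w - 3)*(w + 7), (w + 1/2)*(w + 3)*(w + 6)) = 1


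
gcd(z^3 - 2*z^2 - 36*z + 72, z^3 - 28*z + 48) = z^2 + 4*z - 12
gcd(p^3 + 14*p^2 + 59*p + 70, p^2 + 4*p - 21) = p + 7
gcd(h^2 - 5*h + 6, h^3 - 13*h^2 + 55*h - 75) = h - 3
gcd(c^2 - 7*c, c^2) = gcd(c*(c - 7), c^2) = c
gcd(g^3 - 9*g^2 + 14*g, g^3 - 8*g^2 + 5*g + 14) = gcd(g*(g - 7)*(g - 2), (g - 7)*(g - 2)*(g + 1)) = g^2 - 9*g + 14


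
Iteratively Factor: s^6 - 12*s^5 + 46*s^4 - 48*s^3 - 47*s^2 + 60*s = (s + 1)*(s^5 - 13*s^4 + 59*s^3 - 107*s^2 + 60*s) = s*(s + 1)*(s^4 - 13*s^3 + 59*s^2 - 107*s + 60) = s*(s - 1)*(s + 1)*(s^3 - 12*s^2 + 47*s - 60) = s*(s - 3)*(s - 1)*(s + 1)*(s^2 - 9*s + 20) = s*(s - 5)*(s - 3)*(s - 1)*(s + 1)*(s - 4)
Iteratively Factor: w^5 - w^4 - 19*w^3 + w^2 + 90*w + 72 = (w - 4)*(w^4 + 3*w^3 - 7*w^2 - 27*w - 18) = (w - 4)*(w - 3)*(w^3 + 6*w^2 + 11*w + 6) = (w - 4)*(w - 3)*(w + 1)*(w^2 + 5*w + 6) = (w - 4)*(w - 3)*(w + 1)*(w + 2)*(w + 3)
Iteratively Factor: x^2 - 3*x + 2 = (x - 1)*(x - 2)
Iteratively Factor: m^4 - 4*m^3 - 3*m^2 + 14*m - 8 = (m - 1)*(m^3 - 3*m^2 - 6*m + 8) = (m - 1)*(m + 2)*(m^2 - 5*m + 4) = (m - 1)^2*(m + 2)*(m - 4)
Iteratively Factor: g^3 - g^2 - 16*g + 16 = (g + 4)*(g^2 - 5*g + 4) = (g - 1)*(g + 4)*(g - 4)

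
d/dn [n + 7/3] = 1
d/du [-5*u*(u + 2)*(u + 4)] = -15*u^2 - 60*u - 40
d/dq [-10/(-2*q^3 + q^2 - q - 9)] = 10*(-6*q^2 + 2*q - 1)/(2*q^3 - q^2 + q + 9)^2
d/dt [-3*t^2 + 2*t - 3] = 2 - 6*t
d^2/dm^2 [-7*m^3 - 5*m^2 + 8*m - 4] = -42*m - 10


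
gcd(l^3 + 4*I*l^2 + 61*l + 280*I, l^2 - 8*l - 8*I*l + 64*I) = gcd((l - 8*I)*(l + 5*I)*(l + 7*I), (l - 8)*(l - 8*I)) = l - 8*I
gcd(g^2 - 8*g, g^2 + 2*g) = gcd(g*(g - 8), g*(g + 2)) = g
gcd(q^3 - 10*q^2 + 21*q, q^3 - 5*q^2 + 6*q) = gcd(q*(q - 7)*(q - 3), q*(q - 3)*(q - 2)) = q^2 - 3*q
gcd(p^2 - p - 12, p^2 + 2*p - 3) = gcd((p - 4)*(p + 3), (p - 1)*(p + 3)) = p + 3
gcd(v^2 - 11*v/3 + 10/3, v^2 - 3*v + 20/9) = v - 5/3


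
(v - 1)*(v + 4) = v^2 + 3*v - 4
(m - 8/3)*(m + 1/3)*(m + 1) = m^3 - 4*m^2/3 - 29*m/9 - 8/9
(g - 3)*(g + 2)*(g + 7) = g^3 + 6*g^2 - 13*g - 42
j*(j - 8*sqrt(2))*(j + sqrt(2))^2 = j^4 - 6*sqrt(2)*j^3 - 30*j^2 - 16*sqrt(2)*j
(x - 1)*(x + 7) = x^2 + 6*x - 7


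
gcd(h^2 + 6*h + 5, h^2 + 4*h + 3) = h + 1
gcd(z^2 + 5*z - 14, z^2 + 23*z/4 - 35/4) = z + 7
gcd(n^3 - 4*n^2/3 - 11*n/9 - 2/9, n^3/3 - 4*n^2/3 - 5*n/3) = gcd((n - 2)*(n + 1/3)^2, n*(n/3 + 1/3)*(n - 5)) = 1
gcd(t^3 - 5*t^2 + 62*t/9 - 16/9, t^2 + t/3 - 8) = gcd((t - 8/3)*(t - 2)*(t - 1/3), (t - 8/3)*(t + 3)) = t - 8/3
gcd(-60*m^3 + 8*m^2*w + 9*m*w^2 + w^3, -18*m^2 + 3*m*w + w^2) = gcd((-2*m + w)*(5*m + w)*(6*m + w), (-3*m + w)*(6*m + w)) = 6*m + w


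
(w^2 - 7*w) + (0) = w^2 - 7*w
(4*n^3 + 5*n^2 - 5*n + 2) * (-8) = -32*n^3 - 40*n^2 + 40*n - 16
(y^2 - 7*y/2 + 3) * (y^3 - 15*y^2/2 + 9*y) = y^5 - 11*y^4 + 153*y^3/4 - 54*y^2 + 27*y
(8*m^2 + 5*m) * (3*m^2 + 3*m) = 24*m^4 + 39*m^3 + 15*m^2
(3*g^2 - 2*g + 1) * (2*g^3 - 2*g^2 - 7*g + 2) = 6*g^5 - 10*g^4 - 15*g^3 + 18*g^2 - 11*g + 2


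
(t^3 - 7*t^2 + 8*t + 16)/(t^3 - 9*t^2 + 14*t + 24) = (t - 4)/(t - 6)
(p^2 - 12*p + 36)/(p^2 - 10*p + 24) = (p - 6)/(p - 4)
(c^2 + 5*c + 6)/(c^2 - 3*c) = (c^2 + 5*c + 6)/(c*(c - 3))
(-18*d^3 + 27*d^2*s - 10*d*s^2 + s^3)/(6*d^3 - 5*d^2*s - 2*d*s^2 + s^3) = (-6*d + s)/(2*d + s)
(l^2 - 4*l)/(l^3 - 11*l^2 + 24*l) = (l - 4)/(l^2 - 11*l + 24)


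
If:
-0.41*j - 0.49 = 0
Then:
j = -1.20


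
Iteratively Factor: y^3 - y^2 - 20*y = (y - 5)*(y^2 + 4*y) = (y - 5)*(y + 4)*(y)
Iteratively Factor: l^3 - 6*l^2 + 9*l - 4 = (l - 1)*(l^2 - 5*l + 4) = (l - 4)*(l - 1)*(l - 1)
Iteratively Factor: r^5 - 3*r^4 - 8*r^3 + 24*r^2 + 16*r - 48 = (r + 2)*(r^4 - 5*r^3 + 2*r^2 + 20*r - 24) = (r - 2)*(r + 2)*(r^3 - 3*r^2 - 4*r + 12) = (r - 3)*(r - 2)*(r + 2)*(r^2 - 4) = (r - 3)*(r - 2)^2*(r + 2)*(r + 2)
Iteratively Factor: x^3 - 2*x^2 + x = (x - 1)*(x^2 - x) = (x - 1)^2*(x)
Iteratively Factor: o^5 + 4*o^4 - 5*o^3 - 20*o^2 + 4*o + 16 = (o + 1)*(o^4 + 3*o^3 - 8*o^2 - 12*o + 16) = (o + 1)*(o + 4)*(o^3 - o^2 - 4*o + 4) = (o - 2)*(o + 1)*(o + 4)*(o^2 + o - 2) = (o - 2)*(o - 1)*(o + 1)*(o + 4)*(o + 2)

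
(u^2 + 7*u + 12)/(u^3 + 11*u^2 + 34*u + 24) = (u + 3)/(u^2 + 7*u + 6)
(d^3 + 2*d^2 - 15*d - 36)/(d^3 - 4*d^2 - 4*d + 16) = (d^2 + 6*d + 9)/(d^2 - 4)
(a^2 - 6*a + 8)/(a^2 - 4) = (a - 4)/(a + 2)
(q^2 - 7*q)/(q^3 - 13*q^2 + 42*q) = 1/(q - 6)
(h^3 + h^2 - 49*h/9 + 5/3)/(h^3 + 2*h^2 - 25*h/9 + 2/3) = (3*h - 5)/(3*h - 2)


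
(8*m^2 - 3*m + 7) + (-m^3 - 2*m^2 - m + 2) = -m^3 + 6*m^2 - 4*m + 9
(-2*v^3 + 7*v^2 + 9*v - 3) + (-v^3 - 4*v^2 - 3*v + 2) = -3*v^3 + 3*v^2 + 6*v - 1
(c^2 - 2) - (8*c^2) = -7*c^2 - 2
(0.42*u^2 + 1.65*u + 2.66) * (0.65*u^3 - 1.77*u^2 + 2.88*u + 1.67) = 0.273*u^5 + 0.3291*u^4 + 0.0181000000000004*u^3 + 0.745199999999999*u^2 + 10.4163*u + 4.4422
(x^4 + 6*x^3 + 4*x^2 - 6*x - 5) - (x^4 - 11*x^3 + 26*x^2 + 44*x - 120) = 17*x^3 - 22*x^2 - 50*x + 115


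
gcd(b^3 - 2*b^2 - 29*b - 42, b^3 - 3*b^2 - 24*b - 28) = b^2 - 5*b - 14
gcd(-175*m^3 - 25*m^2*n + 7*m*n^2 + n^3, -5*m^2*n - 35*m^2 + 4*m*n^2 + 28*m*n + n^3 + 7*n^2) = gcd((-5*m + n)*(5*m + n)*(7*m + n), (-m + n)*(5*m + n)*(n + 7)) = 5*m + n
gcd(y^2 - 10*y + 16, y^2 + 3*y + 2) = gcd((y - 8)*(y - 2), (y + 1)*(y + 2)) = 1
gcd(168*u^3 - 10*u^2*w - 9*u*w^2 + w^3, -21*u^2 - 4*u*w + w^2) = 7*u - w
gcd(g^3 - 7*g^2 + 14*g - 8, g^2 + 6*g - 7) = g - 1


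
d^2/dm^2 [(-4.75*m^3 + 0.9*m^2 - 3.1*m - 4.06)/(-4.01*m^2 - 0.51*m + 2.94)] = (1.13686837721616e-13*m^5 + 217.84805*m^3 + 285.315576*m^2 + 515.444076*m + 91.57974)/(64.481201*m^6 + 24.602553*m^5 - 138.697479*m^4 - 35.942913*m^3 + 101.688426*m^2 + 13.224708*m - 25.412184)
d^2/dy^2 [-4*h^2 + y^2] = 2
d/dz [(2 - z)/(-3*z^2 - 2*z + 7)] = 3*(-z^2 + 4*z - 1)/(9*z^4 + 12*z^3 - 38*z^2 - 28*z + 49)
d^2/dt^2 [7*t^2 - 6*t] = 14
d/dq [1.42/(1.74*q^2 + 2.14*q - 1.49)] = (-4.9416*q - 3.0388)/(1.74*q^2 + 2.14*q - 1.49)^2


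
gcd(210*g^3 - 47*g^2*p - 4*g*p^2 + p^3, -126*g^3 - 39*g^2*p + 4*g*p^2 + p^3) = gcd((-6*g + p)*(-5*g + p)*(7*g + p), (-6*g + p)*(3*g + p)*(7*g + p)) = -42*g^2 + g*p + p^2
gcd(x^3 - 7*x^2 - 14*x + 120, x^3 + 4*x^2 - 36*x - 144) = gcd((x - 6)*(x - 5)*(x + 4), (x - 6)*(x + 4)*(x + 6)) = x^2 - 2*x - 24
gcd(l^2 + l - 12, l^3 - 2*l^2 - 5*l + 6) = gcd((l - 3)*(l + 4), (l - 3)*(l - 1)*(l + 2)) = l - 3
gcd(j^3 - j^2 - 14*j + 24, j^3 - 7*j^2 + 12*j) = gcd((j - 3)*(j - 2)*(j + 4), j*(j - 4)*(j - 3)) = j - 3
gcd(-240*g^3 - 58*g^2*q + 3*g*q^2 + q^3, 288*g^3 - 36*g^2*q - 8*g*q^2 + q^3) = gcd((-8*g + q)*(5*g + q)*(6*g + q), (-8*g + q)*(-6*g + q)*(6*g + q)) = -48*g^2 - 2*g*q + q^2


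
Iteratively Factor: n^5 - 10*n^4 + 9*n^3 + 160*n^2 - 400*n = (n + 4)*(n^4 - 14*n^3 + 65*n^2 - 100*n) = n*(n + 4)*(n^3 - 14*n^2 + 65*n - 100) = n*(n - 5)*(n + 4)*(n^2 - 9*n + 20) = n*(n - 5)*(n - 4)*(n + 4)*(n - 5)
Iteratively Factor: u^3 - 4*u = (u - 2)*(u^2 + 2*u) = u*(u - 2)*(u + 2)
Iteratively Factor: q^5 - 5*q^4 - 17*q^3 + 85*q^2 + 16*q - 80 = (q - 4)*(q^4 - q^3 - 21*q^2 + q + 20) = (q - 5)*(q - 4)*(q^3 + 4*q^2 - q - 4) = (q - 5)*(q - 4)*(q + 1)*(q^2 + 3*q - 4) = (q - 5)*(q - 4)*(q - 1)*(q + 1)*(q + 4)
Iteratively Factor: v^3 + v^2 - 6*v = (v + 3)*(v^2 - 2*v) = v*(v + 3)*(v - 2)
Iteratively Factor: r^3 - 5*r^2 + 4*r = (r)*(r^2 - 5*r + 4) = r*(r - 4)*(r - 1)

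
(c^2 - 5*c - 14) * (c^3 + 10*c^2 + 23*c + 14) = c^5 + 5*c^4 - 41*c^3 - 241*c^2 - 392*c - 196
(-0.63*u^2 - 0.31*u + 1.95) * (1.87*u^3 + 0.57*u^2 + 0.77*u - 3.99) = -1.1781*u^5 - 0.9388*u^4 + 2.9847*u^3 + 3.3865*u^2 + 2.7384*u - 7.7805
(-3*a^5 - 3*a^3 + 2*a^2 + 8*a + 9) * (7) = -21*a^5 - 21*a^3 + 14*a^2 + 56*a + 63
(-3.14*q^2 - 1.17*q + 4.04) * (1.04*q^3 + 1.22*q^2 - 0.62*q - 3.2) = -3.2656*q^5 - 5.0476*q^4 + 4.721*q^3 + 15.7022*q^2 + 1.2392*q - 12.928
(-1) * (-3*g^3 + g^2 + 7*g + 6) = 3*g^3 - g^2 - 7*g - 6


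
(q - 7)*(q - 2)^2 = q^3 - 11*q^2 + 32*q - 28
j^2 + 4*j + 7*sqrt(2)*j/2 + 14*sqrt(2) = (j + 4)*(j + 7*sqrt(2)/2)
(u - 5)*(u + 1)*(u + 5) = u^3 + u^2 - 25*u - 25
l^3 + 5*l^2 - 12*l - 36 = (l - 3)*(l + 2)*(l + 6)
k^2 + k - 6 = (k - 2)*(k + 3)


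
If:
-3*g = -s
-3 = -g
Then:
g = 3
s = 9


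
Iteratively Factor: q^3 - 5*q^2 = (q)*(q^2 - 5*q) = q*(q - 5)*(q)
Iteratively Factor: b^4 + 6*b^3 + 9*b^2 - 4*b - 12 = (b + 2)*(b^3 + 4*b^2 + b - 6) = (b + 2)^2*(b^2 + 2*b - 3) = (b - 1)*(b + 2)^2*(b + 3)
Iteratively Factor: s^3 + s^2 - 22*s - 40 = (s + 2)*(s^2 - s - 20) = (s + 2)*(s + 4)*(s - 5)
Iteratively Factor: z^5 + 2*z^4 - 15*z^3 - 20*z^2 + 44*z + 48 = (z + 4)*(z^4 - 2*z^3 - 7*z^2 + 8*z + 12) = (z - 3)*(z + 4)*(z^3 + z^2 - 4*z - 4) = (z - 3)*(z - 2)*(z + 4)*(z^2 + 3*z + 2) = (z - 3)*(z - 2)*(z + 1)*(z + 4)*(z + 2)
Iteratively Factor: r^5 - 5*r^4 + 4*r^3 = (r)*(r^4 - 5*r^3 + 4*r^2) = r*(r - 4)*(r^3 - r^2) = r*(r - 4)*(r - 1)*(r^2) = r^2*(r - 4)*(r - 1)*(r)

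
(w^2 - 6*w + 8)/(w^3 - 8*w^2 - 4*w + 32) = (w - 4)/(w^2 - 6*w - 16)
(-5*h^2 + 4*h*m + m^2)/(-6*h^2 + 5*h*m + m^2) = (5*h + m)/(6*h + m)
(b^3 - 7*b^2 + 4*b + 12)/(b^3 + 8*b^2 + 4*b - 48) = (b^2 - 5*b - 6)/(b^2 + 10*b + 24)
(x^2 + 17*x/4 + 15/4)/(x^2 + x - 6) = (x + 5/4)/(x - 2)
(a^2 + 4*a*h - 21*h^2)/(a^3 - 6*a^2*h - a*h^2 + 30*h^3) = (a + 7*h)/(a^2 - 3*a*h - 10*h^2)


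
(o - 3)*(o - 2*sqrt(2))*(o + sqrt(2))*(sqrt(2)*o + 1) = sqrt(2)*o^4 - 3*sqrt(2)*o^3 - o^3 - 5*sqrt(2)*o^2 + 3*o^2 - 4*o + 15*sqrt(2)*o + 12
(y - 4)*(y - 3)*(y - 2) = y^3 - 9*y^2 + 26*y - 24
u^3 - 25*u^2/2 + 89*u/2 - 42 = (u - 7)*(u - 4)*(u - 3/2)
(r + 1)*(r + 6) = r^2 + 7*r + 6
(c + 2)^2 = c^2 + 4*c + 4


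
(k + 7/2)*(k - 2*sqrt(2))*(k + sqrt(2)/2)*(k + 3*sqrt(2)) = k^4 + 3*sqrt(2)*k^3/2 + 7*k^3/2 - 11*k^2 + 21*sqrt(2)*k^2/4 - 77*k/2 - 6*sqrt(2)*k - 21*sqrt(2)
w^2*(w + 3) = w^3 + 3*w^2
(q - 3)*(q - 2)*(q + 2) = q^3 - 3*q^2 - 4*q + 12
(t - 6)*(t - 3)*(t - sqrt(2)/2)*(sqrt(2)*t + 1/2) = sqrt(2)*t^4 - 9*sqrt(2)*t^3 - t^3/2 + 9*t^2/2 + 71*sqrt(2)*t^2/4 - 9*t + 9*sqrt(2)*t/4 - 9*sqrt(2)/2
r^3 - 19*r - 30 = (r - 5)*(r + 2)*(r + 3)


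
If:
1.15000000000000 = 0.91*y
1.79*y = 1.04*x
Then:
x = 2.18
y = 1.26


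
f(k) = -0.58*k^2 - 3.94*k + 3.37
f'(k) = -1.16*k - 3.94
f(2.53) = -10.31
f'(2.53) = -6.87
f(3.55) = -17.93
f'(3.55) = -8.06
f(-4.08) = 9.79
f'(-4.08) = 0.79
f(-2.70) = 9.78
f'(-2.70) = -0.81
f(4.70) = -27.96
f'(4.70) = -9.39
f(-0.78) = 6.09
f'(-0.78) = -3.04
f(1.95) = -6.52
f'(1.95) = -6.20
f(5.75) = -38.46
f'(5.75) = -10.61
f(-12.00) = -32.87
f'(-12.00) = 9.98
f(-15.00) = -68.03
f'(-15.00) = 13.46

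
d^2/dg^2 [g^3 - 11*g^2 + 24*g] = 6*g - 22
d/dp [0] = 0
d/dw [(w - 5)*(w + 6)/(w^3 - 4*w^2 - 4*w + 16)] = (-w^4 - 2*w^3 + 90*w^2 - 208*w - 104)/(w^6 - 8*w^5 + 8*w^4 + 64*w^3 - 112*w^2 - 128*w + 256)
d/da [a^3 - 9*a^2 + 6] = 3*a*(a - 6)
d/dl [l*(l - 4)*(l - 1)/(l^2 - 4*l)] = 1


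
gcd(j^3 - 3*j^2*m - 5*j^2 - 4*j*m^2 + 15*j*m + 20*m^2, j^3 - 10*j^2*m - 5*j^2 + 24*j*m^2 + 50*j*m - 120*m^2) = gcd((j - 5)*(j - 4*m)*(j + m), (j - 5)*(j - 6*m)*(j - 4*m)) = j^2 - 4*j*m - 5*j + 20*m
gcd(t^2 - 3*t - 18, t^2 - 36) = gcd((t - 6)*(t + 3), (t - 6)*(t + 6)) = t - 6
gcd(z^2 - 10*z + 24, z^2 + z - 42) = z - 6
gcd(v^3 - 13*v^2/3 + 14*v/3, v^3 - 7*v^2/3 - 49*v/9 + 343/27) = v - 7/3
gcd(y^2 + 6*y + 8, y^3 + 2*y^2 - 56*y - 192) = y + 4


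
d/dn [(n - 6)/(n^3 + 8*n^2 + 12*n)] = (n*(n^2 + 8*n + 12) - (n - 6)*(3*n^2 + 16*n + 12))/(n^2*(n^2 + 8*n + 12)^2)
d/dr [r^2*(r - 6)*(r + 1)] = r*(4*r^2 - 15*r - 12)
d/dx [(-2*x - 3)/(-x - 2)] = (x + 2)^(-2)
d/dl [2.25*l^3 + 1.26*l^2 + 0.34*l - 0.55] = 6.75*l^2 + 2.52*l + 0.34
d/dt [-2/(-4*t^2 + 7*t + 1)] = 2*(7 - 8*t)/(-4*t^2 + 7*t + 1)^2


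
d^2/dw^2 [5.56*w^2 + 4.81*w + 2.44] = 11.1200000000000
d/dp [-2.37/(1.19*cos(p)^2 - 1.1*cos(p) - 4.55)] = (2.607 - 5.6406*cos(p))*sin(p)/(-1.19*cos(p)^2 + 1.1*cos(p) + 4.55)^2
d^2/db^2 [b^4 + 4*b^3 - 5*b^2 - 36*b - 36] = 12*b^2 + 24*b - 10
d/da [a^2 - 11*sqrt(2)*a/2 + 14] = 2*a - 11*sqrt(2)/2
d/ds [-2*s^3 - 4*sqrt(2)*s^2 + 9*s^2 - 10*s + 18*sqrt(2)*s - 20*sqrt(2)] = -6*s^2 - 8*sqrt(2)*s + 18*s - 10 + 18*sqrt(2)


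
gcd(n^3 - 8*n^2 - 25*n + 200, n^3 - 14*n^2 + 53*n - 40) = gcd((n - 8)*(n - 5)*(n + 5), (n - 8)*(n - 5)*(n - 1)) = n^2 - 13*n + 40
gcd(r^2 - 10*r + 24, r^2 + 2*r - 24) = r - 4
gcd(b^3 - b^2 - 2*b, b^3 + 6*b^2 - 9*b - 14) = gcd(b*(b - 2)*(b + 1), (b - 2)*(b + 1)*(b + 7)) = b^2 - b - 2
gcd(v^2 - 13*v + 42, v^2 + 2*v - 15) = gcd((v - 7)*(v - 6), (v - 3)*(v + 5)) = 1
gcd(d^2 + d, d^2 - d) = d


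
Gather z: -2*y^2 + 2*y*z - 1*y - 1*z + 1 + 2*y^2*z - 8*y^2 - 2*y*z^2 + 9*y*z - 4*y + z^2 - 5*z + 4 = -10*y^2 - 5*y + z^2*(1 - 2*y) + z*(2*y^2 + 11*y - 6) + 5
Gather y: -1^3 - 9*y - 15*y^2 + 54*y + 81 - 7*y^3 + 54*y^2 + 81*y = -7*y^3 + 39*y^2 + 126*y + 80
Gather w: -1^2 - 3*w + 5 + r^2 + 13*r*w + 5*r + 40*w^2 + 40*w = r^2 + 5*r + 40*w^2 + w*(13*r + 37) + 4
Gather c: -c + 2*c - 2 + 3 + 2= c + 3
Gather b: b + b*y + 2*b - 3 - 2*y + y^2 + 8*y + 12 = b*(y + 3) + y^2 + 6*y + 9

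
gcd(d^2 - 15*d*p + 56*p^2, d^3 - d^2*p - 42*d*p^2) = -d + 7*p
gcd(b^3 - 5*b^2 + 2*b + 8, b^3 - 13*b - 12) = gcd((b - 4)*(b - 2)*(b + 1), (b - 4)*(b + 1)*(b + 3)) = b^2 - 3*b - 4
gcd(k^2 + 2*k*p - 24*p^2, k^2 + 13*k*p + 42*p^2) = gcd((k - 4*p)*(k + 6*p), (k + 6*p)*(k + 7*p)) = k + 6*p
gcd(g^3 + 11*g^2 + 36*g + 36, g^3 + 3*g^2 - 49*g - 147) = g + 3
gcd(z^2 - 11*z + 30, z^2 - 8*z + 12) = z - 6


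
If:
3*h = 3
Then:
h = 1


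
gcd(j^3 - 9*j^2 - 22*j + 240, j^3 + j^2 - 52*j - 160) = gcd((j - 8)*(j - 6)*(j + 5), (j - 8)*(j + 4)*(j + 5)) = j^2 - 3*j - 40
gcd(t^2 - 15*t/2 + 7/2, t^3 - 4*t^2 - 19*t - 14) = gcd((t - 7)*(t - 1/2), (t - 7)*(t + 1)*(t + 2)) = t - 7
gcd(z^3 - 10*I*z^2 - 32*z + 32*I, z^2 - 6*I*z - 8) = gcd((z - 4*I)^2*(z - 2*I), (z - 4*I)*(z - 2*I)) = z^2 - 6*I*z - 8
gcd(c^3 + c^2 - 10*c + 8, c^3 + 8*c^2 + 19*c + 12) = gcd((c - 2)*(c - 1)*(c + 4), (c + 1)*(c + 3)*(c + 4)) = c + 4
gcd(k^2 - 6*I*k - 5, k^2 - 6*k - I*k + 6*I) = k - I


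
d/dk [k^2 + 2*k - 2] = 2*k + 2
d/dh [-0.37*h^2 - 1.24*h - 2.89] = -0.74*h - 1.24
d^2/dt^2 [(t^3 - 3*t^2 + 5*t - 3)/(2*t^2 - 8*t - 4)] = (11*t^3 - 3*t^2 + 78*t - 106)/(t^6 - 12*t^5 + 42*t^4 - 16*t^3 - 84*t^2 - 48*t - 8)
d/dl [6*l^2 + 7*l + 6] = 12*l + 7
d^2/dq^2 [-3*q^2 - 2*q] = -6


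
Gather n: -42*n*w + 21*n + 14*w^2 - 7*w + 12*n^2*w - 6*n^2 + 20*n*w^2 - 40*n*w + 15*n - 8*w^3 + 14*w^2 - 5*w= n^2*(12*w - 6) + n*(20*w^2 - 82*w + 36) - 8*w^3 + 28*w^2 - 12*w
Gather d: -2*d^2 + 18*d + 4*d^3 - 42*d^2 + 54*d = 4*d^3 - 44*d^2 + 72*d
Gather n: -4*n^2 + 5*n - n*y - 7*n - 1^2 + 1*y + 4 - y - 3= -4*n^2 + n*(-y - 2)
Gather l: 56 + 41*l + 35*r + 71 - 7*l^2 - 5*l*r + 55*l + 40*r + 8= -7*l^2 + l*(96 - 5*r) + 75*r + 135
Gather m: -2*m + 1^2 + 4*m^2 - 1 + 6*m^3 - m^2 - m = 6*m^3 + 3*m^2 - 3*m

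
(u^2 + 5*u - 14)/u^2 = 1 + 5/u - 14/u^2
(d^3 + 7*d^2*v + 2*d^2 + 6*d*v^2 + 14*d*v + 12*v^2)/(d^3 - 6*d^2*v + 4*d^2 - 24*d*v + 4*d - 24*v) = (-d^2 - 7*d*v - 6*v^2)/(-d^2 + 6*d*v - 2*d + 12*v)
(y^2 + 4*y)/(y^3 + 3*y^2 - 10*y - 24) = y/(y^2 - y - 6)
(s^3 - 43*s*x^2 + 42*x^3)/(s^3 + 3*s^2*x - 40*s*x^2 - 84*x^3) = (s - x)/(s + 2*x)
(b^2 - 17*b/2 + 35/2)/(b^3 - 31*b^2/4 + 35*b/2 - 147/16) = 8*(b - 5)/(8*b^2 - 34*b + 21)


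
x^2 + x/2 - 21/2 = (x - 3)*(x + 7/2)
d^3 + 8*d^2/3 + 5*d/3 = d*(d + 1)*(d + 5/3)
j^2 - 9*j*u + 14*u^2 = (j - 7*u)*(j - 2*u)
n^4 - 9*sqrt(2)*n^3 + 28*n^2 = n^2*(n - 7*sqrt(2))*(n - 2*sqrt(2))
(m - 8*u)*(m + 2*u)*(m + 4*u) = m^3 - 2*m^2*u - 40*m*u^2 - 64*u^3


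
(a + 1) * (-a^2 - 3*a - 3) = -a^3 - 4*a^2 - 6*a - 3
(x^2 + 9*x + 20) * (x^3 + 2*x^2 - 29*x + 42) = x^5 + 11*x^4 + 9*x^3 - 179*x^2 - 202*x + 840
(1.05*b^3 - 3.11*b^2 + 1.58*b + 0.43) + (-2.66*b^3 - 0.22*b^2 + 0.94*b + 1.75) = -1.61*b^3 - 3.33*b^2 + 2.52*b + 2.18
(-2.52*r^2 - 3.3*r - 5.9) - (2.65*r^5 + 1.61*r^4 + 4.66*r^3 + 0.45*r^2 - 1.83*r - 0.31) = -2.65*r^5 - 1.61*r^4 - 4.66*r^3 - 2.97*r^2 - 1.47*r - 5.59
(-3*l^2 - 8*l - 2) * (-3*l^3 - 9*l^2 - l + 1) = 9*l^5 + 51*l^4 + 81*l^3 + 23*l^2 - 6*l - 2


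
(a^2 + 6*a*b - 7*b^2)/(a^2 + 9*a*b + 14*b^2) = (a - b)/(a + 2*b)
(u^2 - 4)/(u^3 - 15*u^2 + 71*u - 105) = (u^2 - 4)/(u^3 - 15*u^2 + 71*u - 105)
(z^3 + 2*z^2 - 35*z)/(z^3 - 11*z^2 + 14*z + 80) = z*(z + 7)/(z^2 - 6*z - 16)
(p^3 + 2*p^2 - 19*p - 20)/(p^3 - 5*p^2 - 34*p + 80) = (p^2 - 3*p - 4)/(p^2 - 10*p + 16)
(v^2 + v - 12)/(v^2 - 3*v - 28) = (v - 3)/(v - 7)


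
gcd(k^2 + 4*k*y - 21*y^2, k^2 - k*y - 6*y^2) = -k + 3*y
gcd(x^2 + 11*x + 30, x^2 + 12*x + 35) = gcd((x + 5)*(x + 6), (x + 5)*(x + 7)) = x + 5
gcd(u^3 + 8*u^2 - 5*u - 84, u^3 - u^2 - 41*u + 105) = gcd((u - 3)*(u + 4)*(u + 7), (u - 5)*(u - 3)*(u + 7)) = u^2 + 4*u - 21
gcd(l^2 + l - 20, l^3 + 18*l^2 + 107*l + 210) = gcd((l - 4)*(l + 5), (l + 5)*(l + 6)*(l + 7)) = l + 5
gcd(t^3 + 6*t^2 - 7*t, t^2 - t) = t^2 - t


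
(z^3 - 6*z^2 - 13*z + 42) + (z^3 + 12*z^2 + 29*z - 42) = 2*z^3 + 6*z^2 + 16*z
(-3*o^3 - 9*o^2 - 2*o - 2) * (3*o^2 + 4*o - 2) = -9*o^5 - 39*o^4 - 36*o^3 + 4*o^2 - 4*o + 4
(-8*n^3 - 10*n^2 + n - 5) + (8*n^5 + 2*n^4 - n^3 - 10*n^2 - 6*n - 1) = 8*n^5 + 2*n^4 - 9*n^3 - 20*n^2 - 5*n - 6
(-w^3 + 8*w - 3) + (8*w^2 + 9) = -w^3 + 8*w^2 + 8*w + 6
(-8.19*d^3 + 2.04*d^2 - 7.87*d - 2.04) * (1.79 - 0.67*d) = 5.4873*d^4 - 16.0269*d^3 + 8.9245*d^2 - 12.7205*d - 3.6516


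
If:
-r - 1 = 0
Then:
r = -1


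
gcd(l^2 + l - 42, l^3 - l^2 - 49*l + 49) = l + 7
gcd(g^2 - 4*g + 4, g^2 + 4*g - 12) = g - 2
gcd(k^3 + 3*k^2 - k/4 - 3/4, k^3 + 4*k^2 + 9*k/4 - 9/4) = k^2 + 5*k/2 - 3/2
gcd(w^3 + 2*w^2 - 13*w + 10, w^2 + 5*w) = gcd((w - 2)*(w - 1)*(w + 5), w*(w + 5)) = w + 5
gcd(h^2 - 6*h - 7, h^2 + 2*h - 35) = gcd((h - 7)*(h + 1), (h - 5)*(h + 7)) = 1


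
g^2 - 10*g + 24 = (g - 6)*(g - 4)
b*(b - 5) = b^2 - 5*b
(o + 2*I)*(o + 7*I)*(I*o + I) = I*o^3 - 9*o^2 + I*o^2 - 9*o - 14*I*o - 14*I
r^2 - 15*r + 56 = (r - 8)*(r - 7)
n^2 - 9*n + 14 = (n - 7)*(n - 2)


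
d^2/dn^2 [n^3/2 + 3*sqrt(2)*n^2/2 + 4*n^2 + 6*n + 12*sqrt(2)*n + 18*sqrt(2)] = 3*n + 3*sqrt(2) + 8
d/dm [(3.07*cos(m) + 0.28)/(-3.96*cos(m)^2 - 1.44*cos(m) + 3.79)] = (12.1572*sin(m)^2 - 2.2176*cos(m) - 24.1957)*sin(m)/(3.96*cos(m)^2 + 1.44*cos(m) - 3.79)^2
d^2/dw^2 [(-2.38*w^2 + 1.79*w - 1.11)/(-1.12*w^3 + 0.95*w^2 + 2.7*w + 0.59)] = (5.970944*w^6 - 13.472256*w^5 + 71.318688*w^4 - 23.145054*w^3 - 36.327114*w^2 + 27.503598*w + 22.299386)/(1.404928*w^9 - 3.57504*w^8 - 7.12824*w^7 + 14.159137*w^6 + 20.95071*w^5 - 11.668965*w^4 - 27.593484*w^3 - 13.895385*w^2 - 2.81961*w - 0.205379)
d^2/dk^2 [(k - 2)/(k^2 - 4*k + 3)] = 2*(3*(2 - k)*(k^2 - 4*k + 3) + 4*(k - 2)^3)/(k^2 - 4*k + 3)^3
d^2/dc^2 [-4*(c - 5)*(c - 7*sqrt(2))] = -8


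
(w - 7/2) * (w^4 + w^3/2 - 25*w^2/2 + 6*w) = w^5 - 3*w^4 - 57*w^3/4 + 199*w^2/4 - 21*w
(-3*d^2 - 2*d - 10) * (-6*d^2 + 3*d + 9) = 18*d^4 + 3*d^3 + 27*d^2 - 48*d - 90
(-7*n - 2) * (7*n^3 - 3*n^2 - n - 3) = -49*n^4 + 7*n^3 + 13*n^2 + 23*n + 6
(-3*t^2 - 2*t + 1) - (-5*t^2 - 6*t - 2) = 2*t^2 + 4*t + 3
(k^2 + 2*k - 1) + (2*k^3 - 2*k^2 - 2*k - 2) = 2*k^3 - k^2 - 3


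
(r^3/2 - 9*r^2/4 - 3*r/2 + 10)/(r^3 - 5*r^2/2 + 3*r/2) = (r^3 - 9*r^2/2 - 3*r + 20)/(r*(2*r^2 - 5*r + 3))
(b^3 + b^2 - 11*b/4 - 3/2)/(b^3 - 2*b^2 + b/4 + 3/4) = (b + 2)/(b - 1)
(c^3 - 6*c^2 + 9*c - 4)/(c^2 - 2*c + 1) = c - 4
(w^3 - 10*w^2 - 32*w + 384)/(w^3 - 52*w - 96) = (w - 8)/(w + 2)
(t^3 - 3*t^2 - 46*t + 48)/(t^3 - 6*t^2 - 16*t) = (t^2 + 5*t - 6)/(t*(t + 2))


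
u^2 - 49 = (u - 7)*(u + 7)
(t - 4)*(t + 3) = t^2 - t - 12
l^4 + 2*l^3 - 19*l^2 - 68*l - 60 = (l - 5)*(l + 2)^2*(l + 3)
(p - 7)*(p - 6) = p^2 - 13*p + 42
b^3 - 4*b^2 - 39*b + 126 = (b - 7)*(b - 3)*(b + 6)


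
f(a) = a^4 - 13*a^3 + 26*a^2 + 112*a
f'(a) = 4*a^3 - 39*a^2 + 52*a + 112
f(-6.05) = 4492.59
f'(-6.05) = -2515.88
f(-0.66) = -58.67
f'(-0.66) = 59.54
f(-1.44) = -64.25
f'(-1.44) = -55.69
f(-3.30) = 499.31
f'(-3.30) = -628.06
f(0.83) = 103.91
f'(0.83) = 130.58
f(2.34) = 267.86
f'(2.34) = 71.38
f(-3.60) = 708.25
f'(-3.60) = -767.26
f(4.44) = 260.59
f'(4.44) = -75.84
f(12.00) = 3360.00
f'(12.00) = 2032.00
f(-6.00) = 4368.00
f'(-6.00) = -2468.00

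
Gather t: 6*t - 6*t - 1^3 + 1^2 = 0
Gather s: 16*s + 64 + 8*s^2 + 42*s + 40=8*s^2 + 58*s + 104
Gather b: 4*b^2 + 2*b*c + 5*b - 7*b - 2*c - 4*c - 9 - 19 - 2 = 4*b^2 + b*(2*c - 2) - 6*c - 30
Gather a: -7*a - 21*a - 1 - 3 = -28*a - 4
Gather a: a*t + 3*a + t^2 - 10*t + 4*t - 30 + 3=a*(t + 3) + t^2 - 6*t - 27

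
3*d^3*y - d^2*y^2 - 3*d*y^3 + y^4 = y*(-3*d + y)*(-d + y)*(d + y)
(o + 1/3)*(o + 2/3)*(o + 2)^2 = o^4 + 5*o^3 + 74*o^2/9 + 44*o/9 + 8/9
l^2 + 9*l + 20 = (l + 4)*(l + 5)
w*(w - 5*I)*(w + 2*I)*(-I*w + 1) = -I*w^4 - 2*w^3 - 13*I*w^2 + 10*w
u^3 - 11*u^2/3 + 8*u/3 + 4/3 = (u - 2)^2*(u + 1/3)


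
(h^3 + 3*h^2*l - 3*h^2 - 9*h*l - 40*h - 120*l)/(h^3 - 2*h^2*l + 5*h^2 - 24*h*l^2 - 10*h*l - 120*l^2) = (h^2 + 3*h*l - 8*h - 24*l)/(h^2 - 2*h*l - 24*l^2)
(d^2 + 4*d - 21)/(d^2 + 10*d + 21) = (d - 3)/(d + 3)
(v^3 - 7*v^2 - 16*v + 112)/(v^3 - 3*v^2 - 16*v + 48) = (v - 7)/(v - 3)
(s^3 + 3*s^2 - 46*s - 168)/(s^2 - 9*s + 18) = (s^3 + 3*s^2 - 46*s - 168)/(s^2 - 9*s + 18)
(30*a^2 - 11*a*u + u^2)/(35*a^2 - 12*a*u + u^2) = (-6*a + u)/(-7*a + u)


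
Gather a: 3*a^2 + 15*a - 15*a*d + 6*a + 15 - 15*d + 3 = 3*a^2 + a*(21 - 15*d) - 15*d + 18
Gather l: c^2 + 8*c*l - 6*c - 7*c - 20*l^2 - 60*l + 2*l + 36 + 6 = c^2 - 13*c - 20*l^2 + l*(8*c - 58) + 42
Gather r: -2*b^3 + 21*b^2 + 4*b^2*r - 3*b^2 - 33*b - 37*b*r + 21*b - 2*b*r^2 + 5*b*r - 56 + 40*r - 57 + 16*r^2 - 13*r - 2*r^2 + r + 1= -2*b^3 + 18*b^2 - 12*b + r^2*(14 - 2*b) + r*(4*b^2 - 32*b + 28) - 112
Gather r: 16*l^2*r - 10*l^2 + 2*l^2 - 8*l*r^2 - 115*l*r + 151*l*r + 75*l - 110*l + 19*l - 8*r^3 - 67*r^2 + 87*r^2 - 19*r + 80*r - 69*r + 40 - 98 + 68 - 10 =-8*l^2 - 16*l - 8*r^3 + r^2*(20 - 8*l) + r*(16*l^2 + 36*l - 8)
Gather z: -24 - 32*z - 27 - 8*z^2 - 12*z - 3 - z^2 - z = -9*z^2 - 45*z - 54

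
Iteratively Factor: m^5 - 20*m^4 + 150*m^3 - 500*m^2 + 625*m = (m - 5)*(m^4 - 15*m^3 + 75*m^2 - 125*m) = m*(m - 5)*(m^3 - 15*m^2 + 75*m - 125) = m*(m - 5)^2*(m^2 - 10*m + 25) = m*(m - 5)^3*(m - 5)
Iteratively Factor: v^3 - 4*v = (v)*(v^2 - 4) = v*(v + 2)*(v - 2)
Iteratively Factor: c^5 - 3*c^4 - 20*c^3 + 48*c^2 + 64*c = (c)*(c^4 - 3*c^3 - 20*c^2 + 48*c + 64) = c*(c + 1)*(c^3 - 4*c^2 - 16*c + 64) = c*(c - 4)*(c + 1)*(c^2 - 16) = c*(c - 4)^2*(c + 1)*(c + 4)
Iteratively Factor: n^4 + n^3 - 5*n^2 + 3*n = (n)*(n^3 + n^2 - 5*n + 3) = n*(n + 3)*(n^2 - 2*n + 1) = n*(n - 1)*(n + 3)*(n - 1)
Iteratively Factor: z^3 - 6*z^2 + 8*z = (z - 4)*(z^2 - 2*z) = z*(z - 4)*(z - 2)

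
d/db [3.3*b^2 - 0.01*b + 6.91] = 6.6*b - 0.01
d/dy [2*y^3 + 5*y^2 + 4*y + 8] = 6*y^2 + 10*y + 4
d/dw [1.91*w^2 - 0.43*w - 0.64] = 3.82*w - 0.43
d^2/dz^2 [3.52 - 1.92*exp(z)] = -1.92*exp(z)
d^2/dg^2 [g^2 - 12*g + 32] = 2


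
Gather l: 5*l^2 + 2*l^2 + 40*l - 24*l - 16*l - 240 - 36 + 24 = 7*l^2 - 252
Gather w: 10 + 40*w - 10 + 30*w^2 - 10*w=30*w^2 + 30*w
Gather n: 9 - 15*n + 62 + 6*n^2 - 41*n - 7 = 6*n^2 - 56*n + 64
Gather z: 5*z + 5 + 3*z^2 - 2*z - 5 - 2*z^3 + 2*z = -2*z^3 + 3*z^2 + 5*z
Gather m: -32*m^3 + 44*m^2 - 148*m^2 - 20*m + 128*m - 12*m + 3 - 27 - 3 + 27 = -32*m^3 - 104*m^2 + 96*m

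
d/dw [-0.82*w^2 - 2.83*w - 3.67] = -1.64*w - 2.83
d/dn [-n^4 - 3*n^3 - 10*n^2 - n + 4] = -4*n^3 - 9*n^2 - 20*n - 1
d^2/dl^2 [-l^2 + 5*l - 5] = -2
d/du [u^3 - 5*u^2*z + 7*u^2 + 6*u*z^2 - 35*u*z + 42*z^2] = 3*u^2 - 10*u*z + 14*u + 6*z^2 - 35*z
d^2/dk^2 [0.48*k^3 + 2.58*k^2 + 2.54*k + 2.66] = 2.88*k + 5.16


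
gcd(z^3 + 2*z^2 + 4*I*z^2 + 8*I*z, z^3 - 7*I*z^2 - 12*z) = z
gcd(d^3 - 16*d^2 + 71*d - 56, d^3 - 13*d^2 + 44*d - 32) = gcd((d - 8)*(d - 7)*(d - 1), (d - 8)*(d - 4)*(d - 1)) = d^2 - 9*d + 8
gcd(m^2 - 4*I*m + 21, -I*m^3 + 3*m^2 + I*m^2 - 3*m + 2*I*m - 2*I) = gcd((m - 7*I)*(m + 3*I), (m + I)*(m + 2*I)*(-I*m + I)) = 1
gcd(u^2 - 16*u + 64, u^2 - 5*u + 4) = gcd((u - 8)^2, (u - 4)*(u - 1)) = 1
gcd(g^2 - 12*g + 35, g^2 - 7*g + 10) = g - 5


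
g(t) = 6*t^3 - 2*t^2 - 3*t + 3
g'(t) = 18*t^2 - 4*t - 3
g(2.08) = 42.10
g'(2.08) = 66.56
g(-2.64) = -113.42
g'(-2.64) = 133.01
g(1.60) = 17.66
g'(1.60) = 36.68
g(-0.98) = -1.63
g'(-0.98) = 18.21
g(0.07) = 2.78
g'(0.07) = -3.19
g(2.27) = 56.07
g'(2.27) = 80.67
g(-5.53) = -1056.25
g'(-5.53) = 569.58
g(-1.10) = -4.11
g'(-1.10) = 23.18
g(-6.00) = -1347.00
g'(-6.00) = 669.00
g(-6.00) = -1347.00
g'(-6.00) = 669.00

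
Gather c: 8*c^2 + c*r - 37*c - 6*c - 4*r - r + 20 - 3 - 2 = 8*c^2 + c*(r - 43) - 5*r + 15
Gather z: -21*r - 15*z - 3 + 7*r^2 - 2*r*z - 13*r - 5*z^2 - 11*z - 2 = 7*r^2 - 34*r - 5*z^2 + z*(-2*r - 26) - 5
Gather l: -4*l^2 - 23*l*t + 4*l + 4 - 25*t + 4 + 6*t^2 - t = -4*l^2 + l*(4 - 23*t) + 6*t^2 - 26*t + 8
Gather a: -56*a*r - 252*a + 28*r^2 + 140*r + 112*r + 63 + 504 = a*(-56*r - 252) + 28*r^2 + 252*r + 567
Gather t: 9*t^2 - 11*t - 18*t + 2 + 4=9*t^2 - 29*t + 6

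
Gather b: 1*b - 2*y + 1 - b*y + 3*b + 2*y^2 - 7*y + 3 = b*(4 - y) + 2*y^2 - 9*y + 4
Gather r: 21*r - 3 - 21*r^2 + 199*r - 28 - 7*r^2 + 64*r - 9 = -28*r^2 + 284*r - 40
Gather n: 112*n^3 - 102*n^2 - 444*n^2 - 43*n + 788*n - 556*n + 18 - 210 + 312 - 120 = 112*n^3 - 546*n^2 + 189*n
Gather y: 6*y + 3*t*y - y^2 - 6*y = 3*t*y - y^2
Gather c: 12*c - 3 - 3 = 12*c - 6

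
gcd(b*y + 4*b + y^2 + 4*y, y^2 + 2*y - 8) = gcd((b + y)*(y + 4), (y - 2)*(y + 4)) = y + 4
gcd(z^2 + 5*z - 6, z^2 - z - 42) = z + 6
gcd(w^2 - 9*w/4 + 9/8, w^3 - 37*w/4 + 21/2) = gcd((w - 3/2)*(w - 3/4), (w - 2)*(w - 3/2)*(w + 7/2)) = w - 3/2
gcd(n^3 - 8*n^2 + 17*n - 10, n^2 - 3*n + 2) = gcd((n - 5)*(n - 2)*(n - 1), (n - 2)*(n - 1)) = n^2 - 3*n + 2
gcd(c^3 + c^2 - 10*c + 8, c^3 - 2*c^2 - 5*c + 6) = c - 1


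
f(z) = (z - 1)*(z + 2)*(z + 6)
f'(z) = (z - 1)*(z + 2) + (z - 1)*(z + 6) + (z + 2)*(z + 6) = 3*z^2 + 14*z + 4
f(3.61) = 140.71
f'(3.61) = 93.64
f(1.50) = 13.12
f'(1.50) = 31.75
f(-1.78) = -2.58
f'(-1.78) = -11.41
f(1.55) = 14.74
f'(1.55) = 32.91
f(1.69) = 19.58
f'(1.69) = 36.23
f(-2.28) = 3.42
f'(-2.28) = -12.32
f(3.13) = 99.76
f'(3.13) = 77.21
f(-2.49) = 6.00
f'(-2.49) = -12.26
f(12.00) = 2772.00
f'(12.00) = 604.00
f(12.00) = 2772.00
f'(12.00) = 604.00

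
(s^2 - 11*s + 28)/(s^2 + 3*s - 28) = (s - 7)/(s + 7)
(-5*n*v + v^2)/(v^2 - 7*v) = (-5*n + v)/(v - 7)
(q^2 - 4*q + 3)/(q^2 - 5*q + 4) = (q - 3)/(q - 4)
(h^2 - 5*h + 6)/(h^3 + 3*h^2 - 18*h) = (h - 2)/(h*(h + 6))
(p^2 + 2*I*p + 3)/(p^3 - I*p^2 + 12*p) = (p - I)/(p*(p - 4*I))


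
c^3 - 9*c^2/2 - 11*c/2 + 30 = (c - 4)*(c - 3)*(c + 5/2)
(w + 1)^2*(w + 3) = w^3 + 5*w^2 + 7*w + 3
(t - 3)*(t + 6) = t^2 + 3*t - 18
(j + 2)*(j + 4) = j^2 + 6*j + 8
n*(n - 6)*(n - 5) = n^3 - 11*n^2 + 30*n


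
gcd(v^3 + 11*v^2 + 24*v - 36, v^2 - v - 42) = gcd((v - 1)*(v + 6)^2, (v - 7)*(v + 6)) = v + 6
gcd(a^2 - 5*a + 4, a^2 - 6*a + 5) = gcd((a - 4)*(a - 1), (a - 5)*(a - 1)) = a - 1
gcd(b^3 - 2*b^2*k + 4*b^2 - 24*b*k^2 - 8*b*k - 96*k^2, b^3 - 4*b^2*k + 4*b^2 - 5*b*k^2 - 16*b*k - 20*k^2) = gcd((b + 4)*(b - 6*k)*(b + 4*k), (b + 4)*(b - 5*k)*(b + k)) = b + 4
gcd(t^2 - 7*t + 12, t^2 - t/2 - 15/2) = t - 3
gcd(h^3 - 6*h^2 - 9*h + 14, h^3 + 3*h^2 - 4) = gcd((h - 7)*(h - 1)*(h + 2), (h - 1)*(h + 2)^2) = h^2 + h - 2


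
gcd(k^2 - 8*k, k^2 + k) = k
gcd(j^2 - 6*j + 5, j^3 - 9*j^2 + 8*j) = j - 1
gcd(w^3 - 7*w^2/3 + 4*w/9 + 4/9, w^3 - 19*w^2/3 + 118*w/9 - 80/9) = w - 2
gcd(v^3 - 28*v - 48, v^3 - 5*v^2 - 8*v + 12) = v^2 - 4*v - 12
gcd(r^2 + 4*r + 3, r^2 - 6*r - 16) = 1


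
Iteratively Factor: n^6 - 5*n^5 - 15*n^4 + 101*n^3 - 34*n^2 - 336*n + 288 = (n - 4)*(n^5 - n^4 - 19*n^3 + 25*n^2 + 66*n - 72) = (n - 4)*(n - 3)*(n^4 + 2*n^3 - 13*n^2 - 14*n + 24) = (n - 4)*(n - 3)*(n - 1)*(n^3 + 3*n^2 - 10*n - 24) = (n - 4)*(n - 3)^2*(n - 1)*(n^2 + 6*n + 8) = (n - 4)*(n - 3)^2*(n - 1)*(n + 4)*(n + 2)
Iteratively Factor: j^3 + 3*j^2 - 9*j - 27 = (j - 3)*(j^2 + 6*j + 9) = (j - 3)*(j + 3)*(j + 3)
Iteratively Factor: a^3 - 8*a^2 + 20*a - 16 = (a - 2)*(a^2 - 6*a + 8) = (a - 4)*(a - 2)*(a - 2)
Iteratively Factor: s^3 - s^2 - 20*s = (s - 5)*(s^2 + 4*s) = s*(s - 5)*(s + 4)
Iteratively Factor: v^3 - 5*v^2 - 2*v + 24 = (v + 2)*(v^2 - 7*v + 12) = (v - 3)*(v + 2)*(v - 4)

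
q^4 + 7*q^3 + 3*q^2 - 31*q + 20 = (q - 1)^2*(q + 4)*(q + 5)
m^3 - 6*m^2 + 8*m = m*(m - 4)*(m - 2)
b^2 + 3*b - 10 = (b - 2)*(b + 5)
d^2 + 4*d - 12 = (d - 2)*(d + 6)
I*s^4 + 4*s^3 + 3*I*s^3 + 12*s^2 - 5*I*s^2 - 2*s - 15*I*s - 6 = (s + 3)*(s - 2*I)*(s - I)*(I*s + 1)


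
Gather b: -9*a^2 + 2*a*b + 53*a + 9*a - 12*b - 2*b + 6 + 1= -9*a^2 + 62*a + b*(2*a - 14) + 7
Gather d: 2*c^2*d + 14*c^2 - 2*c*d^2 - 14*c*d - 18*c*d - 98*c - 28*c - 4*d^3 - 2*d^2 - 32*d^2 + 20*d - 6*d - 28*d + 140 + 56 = 14*c^2 - 126*c - 4*d^3 + d^2*(-2*c - 34) + d*(2*c^2 - 32*c - 14) + 196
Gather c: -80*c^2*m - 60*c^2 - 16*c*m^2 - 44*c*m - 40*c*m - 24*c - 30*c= c^2*(-80*m - 60) + c*(-16*m^2 - 84*m - 54)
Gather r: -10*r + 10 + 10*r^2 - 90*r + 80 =10*r^2 - 100*r + 90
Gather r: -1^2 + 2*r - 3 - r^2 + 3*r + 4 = -r^2 + 5*r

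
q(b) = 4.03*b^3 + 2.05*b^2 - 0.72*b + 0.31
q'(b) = 12.09*b^2 + 4.1*b - 0.72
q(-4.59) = -342.91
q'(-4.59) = 235.17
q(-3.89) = -203.09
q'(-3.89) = 166.28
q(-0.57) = 0.64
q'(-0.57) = 0.87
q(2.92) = 116.02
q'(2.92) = 114.34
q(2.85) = 108.20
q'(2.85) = 109.17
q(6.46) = 1167.64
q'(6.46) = 530.30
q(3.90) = 267.74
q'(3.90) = 199.16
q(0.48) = 0.88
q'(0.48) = 4.03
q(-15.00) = -13128.89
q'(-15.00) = 2658.03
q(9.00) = 3097.75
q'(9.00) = 1015.47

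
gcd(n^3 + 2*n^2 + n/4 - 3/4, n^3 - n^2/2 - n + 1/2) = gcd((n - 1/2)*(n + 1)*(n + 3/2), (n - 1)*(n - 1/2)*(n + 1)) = n^2 + n/2 - 1/2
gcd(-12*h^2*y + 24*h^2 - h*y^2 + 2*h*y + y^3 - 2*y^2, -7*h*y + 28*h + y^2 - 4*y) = 1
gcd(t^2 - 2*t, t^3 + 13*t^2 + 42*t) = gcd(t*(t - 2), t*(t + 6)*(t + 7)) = t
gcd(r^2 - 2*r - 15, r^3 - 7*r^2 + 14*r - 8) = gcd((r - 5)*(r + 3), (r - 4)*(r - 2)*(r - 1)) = 1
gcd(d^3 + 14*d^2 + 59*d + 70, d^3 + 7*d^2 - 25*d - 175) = d^2 + 12*d + 35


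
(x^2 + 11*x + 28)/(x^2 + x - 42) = (x + 4)/(x - 6)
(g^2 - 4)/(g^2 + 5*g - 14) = (g + 2)/(g + 7)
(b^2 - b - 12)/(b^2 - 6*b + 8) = (b + 3)/(b - 2)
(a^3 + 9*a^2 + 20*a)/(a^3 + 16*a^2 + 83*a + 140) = a/(a + 7)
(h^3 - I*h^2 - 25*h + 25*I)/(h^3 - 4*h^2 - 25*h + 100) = (h - I)/(h - 4)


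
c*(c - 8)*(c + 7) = c^3 - c^2 - 56*c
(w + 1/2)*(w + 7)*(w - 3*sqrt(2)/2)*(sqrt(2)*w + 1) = sqrt(2)*w^4 - 2*w^3 + 15*sqrt(2)*w^3/2 - 15*w^2 + 2*sqrt(2)*w^2 - 45*sqrt(2)*w/4 - 7*w - 21*sqrt(2)/4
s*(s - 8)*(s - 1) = s^3 - 9*s^2 + 8*s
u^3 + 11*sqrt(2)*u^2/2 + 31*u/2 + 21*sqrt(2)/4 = (u + sqrt(2)/2)*(u + 3*sqrt(2)/2)*(u + 7*sqrt(2)/2)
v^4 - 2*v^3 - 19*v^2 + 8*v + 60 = (v - 5)*(v - 2)*(v + 2)*(v + 3)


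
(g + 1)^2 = g^2 + 2*g + 1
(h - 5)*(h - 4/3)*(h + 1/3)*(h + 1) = h^4 - 5*h^3 - 13*h^2/9 + 61*h/9 + 20/9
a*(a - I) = a^2 - I*a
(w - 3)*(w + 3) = w^2 - 9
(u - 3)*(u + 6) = u^2 + 3*u - 18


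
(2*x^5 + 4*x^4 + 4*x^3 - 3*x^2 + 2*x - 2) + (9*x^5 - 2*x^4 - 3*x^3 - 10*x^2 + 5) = 11*x^5 + 2*x^4 + x^3 - 13*x^2 + 2*x + 3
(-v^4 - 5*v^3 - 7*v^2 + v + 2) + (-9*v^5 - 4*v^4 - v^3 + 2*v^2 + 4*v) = -9*v^5 - 5*v^4 - 6*v^3 - 5*v^2 + 5*v + 2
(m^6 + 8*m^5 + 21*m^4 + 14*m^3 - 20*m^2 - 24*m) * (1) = m^6 + 8*m^5 + 21*m^4 + 14*m^3 - 20*m^2 - 24*m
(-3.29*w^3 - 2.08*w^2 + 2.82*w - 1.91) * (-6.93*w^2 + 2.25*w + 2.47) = 22.7997*w^5 + 7.0119*w^4 - 32.3489*w^3 + 14.4437*w^2 + 2.6679*w - 4.7177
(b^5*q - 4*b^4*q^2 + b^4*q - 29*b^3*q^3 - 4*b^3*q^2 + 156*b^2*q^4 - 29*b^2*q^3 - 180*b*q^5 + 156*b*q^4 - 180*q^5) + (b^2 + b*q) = b^5*q - 4*b^4*q^2 + b^4*q - 29*b^3*q^3 - 4*b^3*q^2 + 156*b^2*q^4 - 29*b^2*q^3 + b^2 - 180*b*q^5 + 156*b*q^4 + b*q - 180*q^5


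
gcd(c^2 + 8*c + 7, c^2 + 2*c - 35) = c + 7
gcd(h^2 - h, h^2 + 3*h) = h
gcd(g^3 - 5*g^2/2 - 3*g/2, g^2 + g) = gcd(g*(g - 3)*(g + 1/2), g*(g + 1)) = g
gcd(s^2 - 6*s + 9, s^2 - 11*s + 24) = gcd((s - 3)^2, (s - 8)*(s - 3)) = s - 3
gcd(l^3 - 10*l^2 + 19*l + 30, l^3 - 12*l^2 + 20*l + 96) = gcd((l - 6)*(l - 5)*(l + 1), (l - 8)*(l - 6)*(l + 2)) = l - 6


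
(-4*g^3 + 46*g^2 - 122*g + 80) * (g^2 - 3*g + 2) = -4*g^5 + 58*g^4 - 268*g^3 + 538*g^2 - 484*g + 160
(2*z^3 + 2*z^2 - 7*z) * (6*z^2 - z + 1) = 12*z^5 + 10*z^4 - 42*z^3 + 9*z^2 - 7*z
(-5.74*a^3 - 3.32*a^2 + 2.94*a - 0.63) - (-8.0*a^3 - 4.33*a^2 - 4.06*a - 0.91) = 2.26*a^3 + 1.01*a^2 + 7.0*a + 0.28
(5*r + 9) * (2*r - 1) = 10*r^2 + 13*r - 9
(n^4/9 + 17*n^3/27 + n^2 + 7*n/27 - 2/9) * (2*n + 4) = 2*n^5/9 + 46*n^4/27 + 122*n^3/27 + 122*n^2/27 + 16*n/27 - 8/9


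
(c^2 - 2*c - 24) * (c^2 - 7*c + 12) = c^4 - 9*c^3 + 2*c^2 + 144*c - 288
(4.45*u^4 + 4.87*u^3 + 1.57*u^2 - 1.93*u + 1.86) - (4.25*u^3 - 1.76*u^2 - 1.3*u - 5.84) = 4.45*u^4 + 0.62*u^3 + 3.33*u^2 - 0.63*u + 7.7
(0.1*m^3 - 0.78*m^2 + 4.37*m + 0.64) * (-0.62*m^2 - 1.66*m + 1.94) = -0.062*m^5 + 0.3176*m^4 - 1.2206*m^3 - 9.1642*m^2 + 7.4154*m + 1.2416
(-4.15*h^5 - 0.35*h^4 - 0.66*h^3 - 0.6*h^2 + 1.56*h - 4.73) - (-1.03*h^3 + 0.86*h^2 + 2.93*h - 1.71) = -4.15*h^5 - 0.35*h^4 + 0.37*h^3 - 1.46*h^2 - 1.37*h - 3.02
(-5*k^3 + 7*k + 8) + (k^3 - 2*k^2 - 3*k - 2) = -4*k^3 - 2*k^2 + 4*k + 6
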